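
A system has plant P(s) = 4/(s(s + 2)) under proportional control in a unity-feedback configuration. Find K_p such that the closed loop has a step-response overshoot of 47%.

K_p = 4.58

From %OS = 100·exp(−πζ/√(1−ζ²)) = 47%, ζ = −ln(0.47)/√(π²+ln²(0.47)) = 0.2337.
Characteristic equation s² + 2s + 4K_p = 0 gives ζ = 2/(2√(4K_p)).
Setting ζ = 0.2337: √(4K_p) = 2/(2·0.2337) = 4.279, so K_p = 18.31/4 = 4.58.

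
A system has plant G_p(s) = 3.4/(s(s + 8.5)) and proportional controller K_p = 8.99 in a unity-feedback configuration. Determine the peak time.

T_p = 0.888 s

Closed-loop characteristic equation: s² + 8.5s + 30.57 = 0, so ω_n = 5.529 rad/s and ζ = 8.5/(2·5.529) = 0.7687.
Damped frequency ω_d = ω_n√(1−ζ²) = 3.536 rad/s, so peak time T_p = π/ω_d = 0.888 s.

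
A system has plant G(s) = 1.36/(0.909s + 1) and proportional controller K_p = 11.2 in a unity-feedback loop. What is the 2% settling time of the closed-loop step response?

Closed loop: T(s) = K_p·G/(1+K_p·G) = 15.23/(0.909s + 1 + 15.23), with pole at s = −(1 + 15.23)/0.909 = −17.86.
τ = 1/17.86 = 0.056 s, so 2% settling time ≈ 4τ = 0.224 s.

T_s ≈ 0.224 s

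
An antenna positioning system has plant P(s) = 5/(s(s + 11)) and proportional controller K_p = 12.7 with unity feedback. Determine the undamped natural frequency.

ω_n = 7.97 rad/s

With unity feedback the closed-loop characteristic equation is s² + 11s + 12.7·5 = s² + 11s + 63.5 = 0.
Matching s² + 2ζω_n s + ω_n²: ω_n = √63.5 = 7.969 rad/s and 2ζω_n = 11, so ζ = 11/(2·7.969) = 0.69.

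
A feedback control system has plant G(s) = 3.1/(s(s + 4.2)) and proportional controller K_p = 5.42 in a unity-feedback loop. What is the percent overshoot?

Closed-loop characteristic equation: s² + 4.2s + 16.8 = 0, so ω_n = 4.099 rad/s and ζ = 4.2/(2·4.099) = 0.5123.
%OS = 100·exp(−πζ/√(1−ζ²)) = 100·exp(−π·0.5123/√0.7375) = 15.3%.

15.3%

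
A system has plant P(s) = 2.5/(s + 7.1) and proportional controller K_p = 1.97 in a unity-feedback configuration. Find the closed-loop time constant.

τ = 0.0832 s

Closed-loop transfer function: T(s) = K_p·P(s)/(1 + K_p·P(s)) = 4.925/(s + 7.1 + 4.925) = 4.925/(s + 12.02).
Time constant τ = 1/12.02 = 0.0832 s.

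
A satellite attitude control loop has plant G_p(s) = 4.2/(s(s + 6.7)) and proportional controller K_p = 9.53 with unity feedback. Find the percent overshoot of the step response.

The closed-loop denominator s² + 6.7s + 40.03 gives ω_n = √40.03 = 6.327 and ζ = 6.7/(2ω_n) = 0.5295.
%OS = 100·exp(−πζ/√(1−ζ²)) = 100·exp(−π·0.5295/√0.7196) = 14.1%.

14.1%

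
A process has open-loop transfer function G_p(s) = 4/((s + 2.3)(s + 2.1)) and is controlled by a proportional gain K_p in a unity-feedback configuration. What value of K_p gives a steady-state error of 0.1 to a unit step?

For a type-0 loop with proportional control, e_ss = 1/(1 + K_p·G_p(0)).
G_p(0) = 0.8282. Require 1/(1 + K_p·0.8282) = 0.1, so 1 + 0.8282·K_p = 10.
K_p = (10 − 1)/0.8282 = 10.9.

K_p = 10.9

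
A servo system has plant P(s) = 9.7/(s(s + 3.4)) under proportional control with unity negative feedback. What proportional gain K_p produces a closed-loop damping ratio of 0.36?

K_p = 2.3

Closed-loop characteristic equation: s² + 3.4s + K_p·9.7 = 0.
So ω_n = √(9.7K_p) and 2ζω_n = 3.4, giving ζ = 3.4/(2√(9.7K_p)).
Setting ζ = 0.36: √(9.7K_p) = 3.4/(2·0.36) = 4.722, so K_p = 22.3/9.7 = 2.3.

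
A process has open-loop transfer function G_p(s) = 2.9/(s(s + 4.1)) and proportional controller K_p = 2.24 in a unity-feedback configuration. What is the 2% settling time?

T_s ≈ 1.95 s

The closed-loop denominator s² + 4.1s + 6.496 gives ω_n = √6.496 = 2.549 and ζ = 4.1/(2ω_n) = 0.8043.
2% settling time T_s ≈ 4/(ζω_n) = 4/2.05 = 1.95 s.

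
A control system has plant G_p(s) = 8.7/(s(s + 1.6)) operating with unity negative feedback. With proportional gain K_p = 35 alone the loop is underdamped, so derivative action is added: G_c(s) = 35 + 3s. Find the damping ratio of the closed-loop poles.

ζ = 0.794

Forward path: (35 + 3s)·8.7/(s(s+1.6)). The closed-loop characteristic equation is s² + (1.6 + 8.7·3)s + 8.7·35 = 0.
That is s² + 27.7s + 304.5 = 0, so ω_n = 17.45 rad/s and ζ = 27.7/(2·17.45) = 0.7937.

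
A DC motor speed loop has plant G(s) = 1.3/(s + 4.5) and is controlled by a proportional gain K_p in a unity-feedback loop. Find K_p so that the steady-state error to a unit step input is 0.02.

K_p = 170

For a type-0 loop with proportional control, e_ss = 1/(1 + K_p·G(0)).
G(0) = 0.2889. Require 1/(1 + K_p·0.2889) = 0.02, so 1 + 0.2889·K_p = 50.
K_p = (50 − 1)/0.2889 = 170.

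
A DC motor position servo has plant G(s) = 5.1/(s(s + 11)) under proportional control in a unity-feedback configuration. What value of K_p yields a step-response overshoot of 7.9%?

From %OS = 100·exp(−πζ/√(1−ζ²)) = 7.9%, ζ = −ln(0.079)/√(π²+ln²(0.079)) = 0.6285.
Characteristic equation s² + 11s + 5.1K_p = 0 gives ζ = 11/(2√(5.1K_p)).
Setting ζ = 0.6285: √(5.1K_p) = 11/(2·0.6285) = 8.751, so K_p = 76.59/5.1 = 15.

K_p = 15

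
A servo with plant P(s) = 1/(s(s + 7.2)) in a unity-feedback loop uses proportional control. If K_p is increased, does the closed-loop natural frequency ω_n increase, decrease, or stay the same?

ω_n = √(1·K_p), which grows with K_p.

increase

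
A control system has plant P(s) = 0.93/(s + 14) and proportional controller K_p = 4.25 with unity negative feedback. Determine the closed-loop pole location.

s = -17.95

Closed-loop transfer function: T(s) = K_p·P(s)/(1 + K_p·P(s)) = 3.953/(s + 14 + 3.953) = 3.953/(s + 17.95).
The closed-loop pole is at s = −17.95.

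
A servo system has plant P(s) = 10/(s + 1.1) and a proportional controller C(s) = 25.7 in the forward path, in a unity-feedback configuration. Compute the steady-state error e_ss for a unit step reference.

The loop is type 0. Static position error constant K_pos = C(0)·P(0) = 25.7·9.091 = 233.6.
Steady-state error to a unit step: e_ss = 1/(1+K_pos) = 1/234.6 = 0.00426.

0.00426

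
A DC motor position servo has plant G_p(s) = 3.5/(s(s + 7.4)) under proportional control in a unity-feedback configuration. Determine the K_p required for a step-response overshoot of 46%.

From %OS = 100·exp(−πζ/√(1−ζ²)) = 46%, ζ = −ln(0.46)/√(π²+ln²(0.46)) = 0.24.
Characteristic equation s² + 7.4s + 3.5K_p = 0 gives ζ = 7.4/(2√(3.5K_p)).
Setting ζ = 0.24: √(3.5K_p) = 7.4/(2·0.24) = 15.42, so K_p = 237.8/3.5 = 67.9.

K_p = 67.9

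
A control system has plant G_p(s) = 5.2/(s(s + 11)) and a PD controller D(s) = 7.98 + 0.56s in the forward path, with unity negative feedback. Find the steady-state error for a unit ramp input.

0.265

The loop has one pole at the origin (type 1). Velocity error constant K_v = lim_{s→0} s·D(s)G_p(s) = 7.98·5.2/11 = 3.772.
Steady-state error to a unit ramp: e_ss = 1/K_v = 0.265.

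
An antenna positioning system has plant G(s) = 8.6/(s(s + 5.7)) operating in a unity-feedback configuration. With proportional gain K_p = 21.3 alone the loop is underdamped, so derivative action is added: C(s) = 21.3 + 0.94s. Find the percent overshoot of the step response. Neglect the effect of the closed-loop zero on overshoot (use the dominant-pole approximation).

Forward path: (21.3 + 0.94s)·8.6/(s(s+5.7)). The closed-loop characteristic equation is s² + (5.7 + 8.6·0.94)s + 8.6·21.3 = 0.
That is s² + 13.78s + 183.2 = 0, so ω_n = 13.53 rad/s and ζ = 13.78/(2·13.53) = 0.5092.
%OS = 100·exp(−πζ/√(1−ζ²)) = 15.6%.

15.6%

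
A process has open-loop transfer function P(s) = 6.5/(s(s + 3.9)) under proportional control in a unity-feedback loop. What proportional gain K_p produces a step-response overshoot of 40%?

From %OS = 100·exp(−πζ/√(1−ζ²)) = 40%, ζ = −ln(0.4)/√(π²+ln²(0.4)) = 0.28.
Characteristic equation s² + 3.9s + 6.5K_p = 0 gives ζ = 3.9/(2√(6.5K_p)).
Setting ζ = 0.28: √(6.5K_p) = 3.9/(2·0.28) = 6.964, so K_p = 48.5/6.5 = 7.46.

K_p = 7.46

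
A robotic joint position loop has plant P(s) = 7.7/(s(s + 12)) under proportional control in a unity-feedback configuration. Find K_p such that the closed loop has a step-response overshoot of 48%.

K_p = 90.3

From %OS = 100·exp(−πζ/√(1−ζ²)) = 48%, ζ = −ln(0.48)/√(π²+ln²(0.48)) = 0.2275.
Characteristic equation s² + 12s + 7.7K_p = 0 gives ζ = 12/(2√(7.7K_p)).
Setting ζ = 0.2275: √(7.7K_p) = 12/(2·0.2275) = 26.37, so K_p = 695.5/7.7 = 90.3.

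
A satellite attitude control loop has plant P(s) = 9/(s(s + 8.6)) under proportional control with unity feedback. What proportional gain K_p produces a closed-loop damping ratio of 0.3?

K_p = 22.8

Closed-loop characteristic equation: s² + 8.6s + K_p·9 = 0.
So ω_n = √(9K_p) and 2ζω_n = 8.6, giving ζ = 8.6/(2√(9K_p)).
Setting ζ = 0.3: √(9K_p) = 8.6/(2·0.3) = 14.33, so K_p = 205.4/9 = 22.8.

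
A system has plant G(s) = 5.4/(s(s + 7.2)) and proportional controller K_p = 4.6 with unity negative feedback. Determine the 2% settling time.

T_s ≈ 1.11 s

From 1 + K_pG(s) = 0: s² + 7.2s + 24.84 = 0 ⇒ ω_n = 4.984, ζ = 0.7223.
2% settling time T_s ≈ 4/(ζω_n) = 4/3.6 = 1.11 s.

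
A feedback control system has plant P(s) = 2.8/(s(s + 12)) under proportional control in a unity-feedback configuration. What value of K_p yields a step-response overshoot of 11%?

K_p = 38.9

From %OS = 100·exp(−πζ/√(1−ζ²)) = 11%, ζ = −ln(0.11)/√(π²+ln²(0.11)) = 0.5749.
Characteristic equation s² + 12s + 2.8K_p = 0 gives ζ = 12/(2√(2.8K_p)).
Setting ζ = 0.5749: √(2.8K_p) = 12/(2·0.5749) = 10.44, so K_p = 108.9/2.8 = 38.9.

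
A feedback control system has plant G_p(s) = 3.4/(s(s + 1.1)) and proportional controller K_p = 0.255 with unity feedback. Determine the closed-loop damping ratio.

ζ = 0.591

1 + K_p·G_p(s) = 0 gives s² + 1.1s + 0.867 = 0.
Matching s² + 2ζω_n s + ω_n²: ω_n = √0.867 = 0.9311 rad/s and 2ζω_n = 1.1, so ζ = 1.1/(2·0.9311) = 0.591.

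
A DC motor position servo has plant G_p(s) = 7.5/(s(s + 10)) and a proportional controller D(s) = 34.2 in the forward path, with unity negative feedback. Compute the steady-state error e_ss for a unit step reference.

0

The open loop D(s)G_p(s) has a pole at the origin (type 1), so the static position error constant is infinite and e_ss = 1/(1+∞) = 0.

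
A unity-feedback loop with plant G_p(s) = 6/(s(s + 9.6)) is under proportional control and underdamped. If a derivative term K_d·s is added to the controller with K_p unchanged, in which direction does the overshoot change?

With PD the characteristic equation becomes s² + (a + K·K_d)s + K·K_p = 0; the damping term grows, ζ rises, overshoot falls.

decrease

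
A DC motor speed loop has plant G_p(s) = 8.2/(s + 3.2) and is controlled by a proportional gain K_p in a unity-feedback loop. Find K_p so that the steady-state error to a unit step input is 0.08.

K_p = 4.49

For a type-0 loop with proportional control, e_ss = 1/(1 + K_p·G_p(0)).
G_p(0) = 2.562. Require 1/(1 + K_p·2.562) = 0.08, so 1 + 2.562·K_p = 12.5.
K_p = (12.5 − 1)/2.562 = 4.49.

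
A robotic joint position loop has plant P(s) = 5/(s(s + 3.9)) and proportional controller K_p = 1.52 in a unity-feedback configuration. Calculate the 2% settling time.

Closed-loop characteristic equation: s² + 3.9s + 7.6 = 0, so ω_n = 2.757 rad/s and ζ = 3.9/(2·2.757) = 0.7073.
2% settling time T_s ≈ 4/(ζω_n) = 4/1.95 = 2.05 s.

T_s ≈ 2.05 s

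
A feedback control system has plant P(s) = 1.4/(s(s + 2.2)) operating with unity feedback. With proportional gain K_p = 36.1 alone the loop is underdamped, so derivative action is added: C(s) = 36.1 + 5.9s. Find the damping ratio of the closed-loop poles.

Forward path: (36.1 + 5.9s)·1.4/(s(s+2.2)). The closed-loop characteristic equation is s² + (2.2 + 1.4·5.9)s + 1.4·36.1 = 0.
That is s² + 10.46s + 50.54 = 0, so ω_n = 7.109 rad/s and ζ = 10.46/(2·7.109) = 0.7357.

ζ = 0.736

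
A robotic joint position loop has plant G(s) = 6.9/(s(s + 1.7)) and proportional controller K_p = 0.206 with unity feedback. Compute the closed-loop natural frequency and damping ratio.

The closed-loop denominator is s(s+1.7) + 0.206·6.9 = s² + 1.7s + 1.421.
So ω_n² = 1.421 ⇒ ω_n = 1.192 rad/s, and ζ = 1.7/(2ω_n) = 0.713.

ω_n = 1.19 rad/s, ζ = 0.713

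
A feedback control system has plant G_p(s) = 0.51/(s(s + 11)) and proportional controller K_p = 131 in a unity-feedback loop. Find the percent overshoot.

Closed-loop characteristic equation: s² + 11s + 66.81 = 0, so ω_n = 8.174 rad/s and ζ = 11/(2·8.174) = 0.6729.
%OS = 100·exp(−πζ/√(1−ζ²)) = 100·exp(−π·0.6729/√0.5472) = 5.74%.

5.74%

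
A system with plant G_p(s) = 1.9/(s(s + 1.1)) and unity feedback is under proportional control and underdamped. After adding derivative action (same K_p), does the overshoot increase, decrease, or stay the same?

decrease

The derivative term adds K·K_d to the s-coefficient of the characteristic equation, raising 2ζω_n while ω_n is unchanged; ζ increases, so overshoot decreases.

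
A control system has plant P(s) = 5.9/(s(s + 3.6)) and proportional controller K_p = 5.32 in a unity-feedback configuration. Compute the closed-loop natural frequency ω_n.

ω_n = 5.6 rad/s

With unity feedback the closed-loop characteristic equation is s² + 3.6s + 5.32·5.9 = s² + 3.6s + 31.39 = 0.
Matching s² + 2ζω_n s + ω_n²: ω_n = √31.39 = 5.602 rad/s and 2ζω_n = 3.6, so ζ = 3.6/(2·5.602) = 0.321.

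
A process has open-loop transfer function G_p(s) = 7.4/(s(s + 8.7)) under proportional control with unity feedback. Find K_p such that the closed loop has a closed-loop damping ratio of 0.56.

Closed-loop characteristic equation: s² + 8.7s + K_p·7.4 = 0.
So ω_n = √(7.4K_p) and 2ζω_n = 8.7, giving ζ = 8.7/(2√(7.4K_p)).
Setting ζ = 0.56: √(7.4K_p) = 8.7/(2·0.56) = 7.768, so K_p = 60.34/7.4 = 8.15.

K_p = 8.15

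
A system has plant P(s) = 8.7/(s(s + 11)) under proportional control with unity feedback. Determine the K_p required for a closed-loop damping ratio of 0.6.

K_p = 9.66

Closed-loop characteristic equation: s² + 11s + K_p·8.7 = 0.
So ω_n = √(8.7K_p) and 2ζω_n = 11, giving ζ = 11/(2√(8.7K_p)).
Setting ζ = 0.6: √(8.7K_p) = 11/(2·0.6) = 9.167, so K_p = 84.03/8.7 = 9.66.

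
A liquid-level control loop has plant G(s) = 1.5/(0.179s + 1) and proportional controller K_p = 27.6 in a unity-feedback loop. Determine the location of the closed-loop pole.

Closed loop: T(s) = K_p·G/(1+K_p·G) = 41.4/(0.179s + 1 + 41.4), with pole at s = −(1 + 41.4)/0.179 = −236.9.

s = -236.9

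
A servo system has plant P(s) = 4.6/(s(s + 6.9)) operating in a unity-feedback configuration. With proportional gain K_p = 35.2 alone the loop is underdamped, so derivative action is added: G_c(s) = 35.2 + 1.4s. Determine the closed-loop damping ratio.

ζ = 0.524

Forward path: (35.2 + 1.4s)·4.6/(s(s+6.9)). The closed-loop characteristic equation is s² + (6.9 + 4.6·1.4)s + 4.6·35.2 = 0.
That is s² + 13.34s + 161.9 = 0, so ω_n = 12.72 rad/s and ζ = 13.34/(2·12.72) = 0.5242.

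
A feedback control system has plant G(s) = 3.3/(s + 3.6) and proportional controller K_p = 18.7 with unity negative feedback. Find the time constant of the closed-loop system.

Closed-loop transfer function: T(s) = K_p·G(s)/(1 + K_p·G(s)) = 61.71/(s + 3.6 + 61.71) = 61.71/(s + 65.31).
Time constant τ = 1/65.31 = 0.0153 s.

τ = 0.0153 s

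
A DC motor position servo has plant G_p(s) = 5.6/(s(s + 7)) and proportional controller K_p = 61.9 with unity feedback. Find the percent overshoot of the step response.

The closed-loop denominator s² + 7s + 346.6 gives ω_n = √346.6 = 18.62 and ζ = 7/(2ω_n) = 0.188.
%OS = 100·exp(−πζ/√(1−ζ²)) = 100·exp(−π·0.188/√0.9647) = 54.8%.

54.8%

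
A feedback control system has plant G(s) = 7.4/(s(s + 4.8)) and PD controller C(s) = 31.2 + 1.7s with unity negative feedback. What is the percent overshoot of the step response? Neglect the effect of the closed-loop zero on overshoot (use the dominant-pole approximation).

Forward path: (31.2 + 1.7s)·7.4/(s(s+4.8)). The closed-loop characteristic equation is s² + (4.8 + 7.4·1.7)s + 7.4·31.2 = 0.
That is s² + 17.38s + 230.9 = 0, so ω_n = 15.19 rad/s and ζ = 17.38/(2·15.19) = 0.5719.
%OS = 100·exp(−πζ/√(1−ζ²)) = 11.2%.

11.2%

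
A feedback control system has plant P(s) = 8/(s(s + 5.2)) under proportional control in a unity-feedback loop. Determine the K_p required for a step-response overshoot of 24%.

K_p = 4.94

From %OS = 100·exp(−πζ/√(1−ζ²)) = 24%, ζ = −ln(0.24)/√(π²+ln²(0.24)) = 0.4136.
Characteristic equation s² + 5.2s + 8K_p = 0 gives ζ = 5.2/(2√(8K_p)).
Setting ζ = 0.4136: √(8K_p) = 5.2/(2·0.4136) = 6.286, so K_p = 39.52/8 = 4.94.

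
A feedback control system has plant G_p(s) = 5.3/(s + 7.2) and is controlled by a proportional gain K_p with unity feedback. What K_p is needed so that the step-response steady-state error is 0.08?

K_p = 15.6

The loop is type 0, so e_ss(step) = 1/(1 + K_pos) with K_pos = K_p·G_p(0).
G_p(0) = 0.7361. Require 1/(1 + K_p·0.7361) = 0.08, so 1 + 0.7361·K_p = 12.5.
K_p = (12.5 − 1)/0.7361 = 15.6.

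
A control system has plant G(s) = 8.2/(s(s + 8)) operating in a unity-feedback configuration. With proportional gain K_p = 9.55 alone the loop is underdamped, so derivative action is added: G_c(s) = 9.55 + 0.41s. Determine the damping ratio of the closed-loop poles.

Forward path: (9.55 + 0.41s)·8.2/(s(s+8)). The closed-loop characteristic equation is s² + (8 + 8.2·0.41)s + 8.2·9.55 = 0.
That is s² + 11.36s + 78.31 = 0, so ω_n = 8.849 rad/s and ζ = 11.36/(2·8.849) = 0.642.

ζ = 0.642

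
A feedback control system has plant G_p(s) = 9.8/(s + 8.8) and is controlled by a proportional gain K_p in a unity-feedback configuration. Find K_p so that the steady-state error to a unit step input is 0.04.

K_p = 21.6

For a type-0 loop with proportional control, e_ss = 1/(1 + K_p·G_p(0)).
G_p(0) = 1.114. Require 1/(1 + K_p·1.114) = 0.04, so 1 + 1.114·K_p = 25.
K_p = (25 − 1)/1.114 = 21.6.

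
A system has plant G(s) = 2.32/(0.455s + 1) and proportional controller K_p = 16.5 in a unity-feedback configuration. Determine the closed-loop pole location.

s = -86.33

Closed loop: T(s) = K_p·G/(1+K_p·G) = 38.28/(0.455s + 1 + 38.28), with pole at s = −(1 + 38.28)/0.455 = −86.33.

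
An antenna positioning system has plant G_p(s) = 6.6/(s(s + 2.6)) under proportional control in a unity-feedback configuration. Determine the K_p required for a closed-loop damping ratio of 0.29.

Closed-loop characteristic equation: s² + 2.6s + K_p·6.6 = 0.
So ω_n = √(6.6K_p) and 2ζω_n = 2.6, giving ζ = 2.6/(2√(6.6K_p)).
Setting ζ = 0.29: √(6.6K_p) = 2.6/(2·0.29) = 4.483, so K_p = 20.1/6.6 = 3.04.

K_p = 3.04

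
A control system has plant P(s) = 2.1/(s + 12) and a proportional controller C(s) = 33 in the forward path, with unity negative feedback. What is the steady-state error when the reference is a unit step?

The loop is type 0. Static position error constant K_pos = C(0)·P(0) = 33·0.175 = 5.775.
Steady-state error to a unit step: e_ss = 1/(1+K_pos) = 1/6.775 = 0.148.

0.148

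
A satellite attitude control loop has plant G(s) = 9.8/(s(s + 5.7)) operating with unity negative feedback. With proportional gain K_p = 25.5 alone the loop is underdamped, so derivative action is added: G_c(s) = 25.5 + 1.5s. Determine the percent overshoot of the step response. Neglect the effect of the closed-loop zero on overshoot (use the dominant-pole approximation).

Forward path: (25.5 + 1.5s)·9.8/(s(s+5.7)). The closed-loop characteristic equation is s² + (5.7 + 9.8·1.5)s + 9.8·25.5 = 0.
That is s² + 20.4s + 249.9 = 0, so ω_n = 15.81 rad/s and ζ = 20.4/(2·15.81) = 0.6452.
%OS = 100·exp(−πζ/√(1−ζ²)) = 7.04%.

7.04%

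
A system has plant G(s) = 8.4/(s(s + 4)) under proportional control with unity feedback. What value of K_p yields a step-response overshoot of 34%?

K_p = 4.51

From %OS = 100·exp(−πζ/√(1−ζ²)) = 34%, ζ = −ln(0.34)/√(π²+ln²(0.34)) = 0.3248.
Characteristic equation s² + 4s + 8.4K_p = 0 gives ζ = 4/(2√(8.4K_p)).
Setting ζ = 0.3248: √(8.4K_p) = 4/(2·0.3248) = 6.158, so K_p = 37.92/8.4 = 4.51.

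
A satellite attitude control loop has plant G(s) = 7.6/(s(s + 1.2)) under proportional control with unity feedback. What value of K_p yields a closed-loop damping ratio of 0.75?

Closed-loop characteristic equation: s² + 1.2s + K_p·7.6 = 0.
So ω_n = √(7.6K_p) and 2ζω_n = 1.2, giving ζ = 1.2/(2√(7.6K_p)).
Setting ζ = 0.75: √(7.6K_p) = 1.2/(2·0.75) = 0.8, so K_p = 0.64/7.6 = 0.0842.

K_p = 0.0842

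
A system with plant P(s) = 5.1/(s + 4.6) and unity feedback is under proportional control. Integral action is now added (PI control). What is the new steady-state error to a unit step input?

0

Adding integral action puts a pole at s = 0 in the forward path, raising the system type to 1; a type-1 loop has zero steady-state error to a step.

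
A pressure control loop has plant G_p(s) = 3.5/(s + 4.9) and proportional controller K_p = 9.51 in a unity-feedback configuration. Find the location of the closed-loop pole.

Closed-loop transfer function: T(s) = K_p·G_p(s)/(1 + K_p·G_p(s)) = 33.28/(s + 4.9 + 33.28) = 33.28/(s + 38.18).
The closed-loop pole is at s = −38.18.

s = -38.18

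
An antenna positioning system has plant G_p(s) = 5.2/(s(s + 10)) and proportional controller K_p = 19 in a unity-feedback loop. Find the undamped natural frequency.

With unity feedback the closed-loop characteristic equation is s² + 10s + 19·5.2 = s² + 10s + 98.8 = 0.
Matching s² + 2ζω_n s + ω_n²: ω_n = √98.8 = 9.94 rad/s and 2ζω_n = 10, so ζ = 10/(2·9.94) = 0.503.

ω_n = 9.94 rad/s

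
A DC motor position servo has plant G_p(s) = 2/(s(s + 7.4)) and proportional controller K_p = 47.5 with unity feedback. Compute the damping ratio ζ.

1 + K_p·G_p(s) = 0 gives s² + 7.4s + 95 = 0.
Matching s² + 2ζω_n s + ω_n²: ω_n = √95 = 9.747 rad/s and 2ζω_n = 7.4, so ζ = 7.4/(2·9.747) = 0.38.

ζ = 0.38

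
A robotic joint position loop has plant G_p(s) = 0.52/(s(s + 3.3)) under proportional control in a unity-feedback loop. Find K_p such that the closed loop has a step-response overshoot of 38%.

From %OS = 100·exp(−πζ/√(1−ζ²)) = 38%, ζ = −ln(0.38)/√(π²+ln²(0.38)) = 0.2943.
Characteristic equation s² + 3.3s + 0.52K_p = 0 gives ζ = 3.3/(2√(0.52K_p)).
Setting ζ = 0.2943: √(0.52K_p) = 3.3/(2·0.2943) = 5.606, so K_p = 31.42/0.52 = 60.4.

K_p = 60.4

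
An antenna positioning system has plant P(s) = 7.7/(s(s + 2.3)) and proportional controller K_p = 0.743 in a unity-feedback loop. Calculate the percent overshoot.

The closed-loop denominator s² + 2.3s + 5.721 gives ω_n = √5.721 = 2.392 and ζ = 2.3/(2ω_n) = 0.4808.
%OS = 100·exp(−πζ/√(1−ζ²)) = 100·exp(−π·0.4808/√0.7688) = 17.9%.

17.9%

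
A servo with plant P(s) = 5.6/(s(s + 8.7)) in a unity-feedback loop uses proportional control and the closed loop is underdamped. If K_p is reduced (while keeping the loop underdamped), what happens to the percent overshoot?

ζ = 8.7/(2√(5.6K_p)) rises as K_p falls; higher damping means less overshoot.

decrease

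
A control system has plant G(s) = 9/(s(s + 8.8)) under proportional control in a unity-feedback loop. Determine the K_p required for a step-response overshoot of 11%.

K_p = 6.51

From %OS = 100·exp(−πζ/√(1−ζ²)) = 11%, ζ = −ln(0.11)/√(π²+ln²(0.11)) = 0.5749.
Characteristic equation s² + 8.8s + 9K_p = 0 gives ζ = 8.8/(2√(9K_p)).
Setting ζ = 0.5749: √(9K_p) = 8.8/(2·0.5749) = 7.654, so K_p = 58.58/9 = 6.51.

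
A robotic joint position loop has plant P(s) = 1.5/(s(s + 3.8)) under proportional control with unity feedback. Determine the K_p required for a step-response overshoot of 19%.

K_p = 11

From %OS = 100·exp(−πζ/√(1−ζ²)) = 19%, ζ = −ln(0.19)/√(π²+ln²(0.19)) = 0.4673.
Characteristic equation s² + 3.8s + 1.5K_p = 0 gives ζ = 3.8/(2√(1.5K_p)).
Setting ζ = 0.4673: √(1.5K_p) = 3.8/(2·0.4673) = 4.066, so K_p = 16.53/1.5 = 11.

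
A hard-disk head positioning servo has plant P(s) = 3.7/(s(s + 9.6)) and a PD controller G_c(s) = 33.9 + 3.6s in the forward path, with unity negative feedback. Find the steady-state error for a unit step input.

The open loop G_c(s)P(s) has a pole at the origin (type 1), so the static position error constant is infinite and e_ss = 1/(1+∞) = 0.

0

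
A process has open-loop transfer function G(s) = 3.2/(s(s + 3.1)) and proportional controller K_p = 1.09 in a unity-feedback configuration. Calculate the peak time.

Closed-loop characteristic equation: s² + 3.1s + 3.488 = 0, so ω_n = 1.868 rad/s and ζ = 3.1/(2·1.868) = 0.8299.
Damped frequency ω_d = ω_n√(1−ζ²) = 1.042 rad/s, so peak time T_p = π/ω_d = 3.02 s.

T_p = 3.02 s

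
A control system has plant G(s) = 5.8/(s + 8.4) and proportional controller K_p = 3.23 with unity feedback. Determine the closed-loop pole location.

s = -27.13

Closed-loop transfer function: T(s) = K_p·G(s)/(1 + K_p·G(s)) = 18.73/(s + 8.4 + 18.73) = 18.73/(s + 27.13).
The closed-loop pole is at s = −27.13.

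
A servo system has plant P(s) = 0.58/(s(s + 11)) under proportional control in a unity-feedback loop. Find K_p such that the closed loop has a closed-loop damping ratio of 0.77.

Closed-loop characteristic equation: s² + 11s + K_p·0.58 = 0.
So ω_n = √(0.58K_p) and 2ζω_n = 11, giving ζ = 11/(2√(0.58K_p)).
Setting ζ = 0.77: √(0.58K_p) = 11/(2·0.77) = 7.143, so K_p = 51.02/0.58 = 88.

K_p = 88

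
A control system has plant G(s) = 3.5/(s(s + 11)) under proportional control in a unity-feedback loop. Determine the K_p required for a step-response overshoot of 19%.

K_p = 39.6

From %OS = 100·exp(−πζ/√(1−ζ²)) = 19%, ζ = −ln(0.19)/√(π²+ln²(0.19)) = 0.4673.
Characteristic equation s² + 11s + 3.5K_p = 0 gives ζ = 11/(2√(3.5K_p)).
Setting ζ = 0.4673: √(3.5K_p) = 11/(2·0.4673) = 11.77, so K_p = 138.5/3.5 = 39.6.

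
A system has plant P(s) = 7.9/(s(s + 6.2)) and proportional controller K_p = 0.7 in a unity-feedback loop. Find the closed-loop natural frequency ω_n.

The closed-loop denominator is s(s+6.2) + 0.7·7.9 = s² + 6.2s + 5.53.
So ω_n² = 5.53 ⇒ ω_n = 2.352 rad/s, and ζ = 6.2/(2ω_n) = 1.32.

ω_n = 2.35 rad/s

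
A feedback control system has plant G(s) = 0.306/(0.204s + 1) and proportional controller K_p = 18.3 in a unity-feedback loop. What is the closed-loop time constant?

Closed loop: T(s) = K_p·G/(1+K_p·G) = 5.6/(0.204s + 1 + 5.6), with pole at s = −(1 + 5.6)/0.204 = −32.35.
Closed-loop time constant τ = 1/32.35 = 0.0309 s.

τ = 0.0309 s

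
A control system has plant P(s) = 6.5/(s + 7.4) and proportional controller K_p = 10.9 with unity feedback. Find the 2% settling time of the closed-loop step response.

T_s ≈ 0.0511 s

Closed-loop transfer function: T(s) = K_p·P(s)/(1 + K_p·P(s)) = 70.85/(s + 7.4 + 70.85) = 70.85/(s + 78.25).
Time constant τ = 1/78.25 = 0.01278 s, so the 2% settling time is about 4τ = 0.0511 s.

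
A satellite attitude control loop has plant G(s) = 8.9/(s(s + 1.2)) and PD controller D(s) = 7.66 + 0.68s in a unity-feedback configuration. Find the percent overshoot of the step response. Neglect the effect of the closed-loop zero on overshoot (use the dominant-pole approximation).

Forward path: (7.66 + 0.68s)·8.9/(s(s+1.2)). The closed-loop characteristic equation is s² + (1.2 + 8.9·0.68)s + 8.9·7.66 = 0.
That is s² + 7.252s + 68.17 = 0, so ω_n = 8.257 rad/s and ζ = 7.252/(2·8.257) = 0.4392.
%OS = 100·exp(−πζ/√(1−ζ²)) = 21.5%.

21.5%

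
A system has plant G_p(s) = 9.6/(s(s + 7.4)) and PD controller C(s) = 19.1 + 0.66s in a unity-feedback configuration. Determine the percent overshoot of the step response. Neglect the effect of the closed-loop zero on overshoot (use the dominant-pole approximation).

15.7%

Forward path: (19.1 + 0.66s)·9.6/(s(s+7.4)). The closed-loop characteristic equation is s² + (7.4 + 9.6·0.66)s + 9.6·19.1 = 0.
That is s² + 13.74s + 183.4 = 0, so ω_n = 13.54 rad/s and ζ = 13.74/(2·13.54) = 0.5072.
%OS = 100·exp(−πζ/√(1−ζ²)) = 15.7%.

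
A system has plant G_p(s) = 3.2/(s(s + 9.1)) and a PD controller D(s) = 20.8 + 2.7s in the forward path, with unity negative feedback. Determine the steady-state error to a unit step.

0

The open loop D(s)G_p(s) has a pole at the origin (type 1), so the static position error constant is infinite and e_ss = 1/(1+∞) = 0.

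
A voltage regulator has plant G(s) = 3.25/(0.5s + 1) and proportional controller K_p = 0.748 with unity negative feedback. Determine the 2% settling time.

T_s ≈ 0.583 s

Closed loop: T(s) = K_p·G/(1+K_p·G) = 2.431/(0.5s + 1 + 2.431), with pole at s = −(1 + 2.431)/0.5 = −6.862.
τ = 1/6.862 = 0.1457 s, so 2% settling time ≈ 4τ = 0.583 s.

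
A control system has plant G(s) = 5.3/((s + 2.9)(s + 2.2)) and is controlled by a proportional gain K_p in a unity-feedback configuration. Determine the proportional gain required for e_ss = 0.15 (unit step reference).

K_p = 6.82

The loop is type 0, so e_ss(step) = 1/(1 + K_pos) with K_pos = K_p·G(0).
G(0) = 0.8307. Require 1/(1 + K_p·0.8307) = 0.15, so 1 + 0.8307·K_p = 6.667.
K_p = (6.667 − 1)/0.8307 = 6.82.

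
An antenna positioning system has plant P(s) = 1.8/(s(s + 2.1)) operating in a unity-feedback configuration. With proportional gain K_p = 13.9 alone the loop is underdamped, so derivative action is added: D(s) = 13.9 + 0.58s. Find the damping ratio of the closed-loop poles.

Forward path: (13.9 + 0.58s)·1.8/(s(s+2.1)). The closed-loop characteristic equation is s² + (2.1 + 1.8·0.58)s + 1.8·13.9 = 0.
That is s² + 3.144s + 25.02 = 0, so ω_n = 5.002 rad/s and ζ = 3.144/(2·5.002) = 0.3143.

ζ = 0.314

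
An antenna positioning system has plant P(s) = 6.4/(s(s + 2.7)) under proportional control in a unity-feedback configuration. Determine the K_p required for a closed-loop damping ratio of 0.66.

Closed-loop characteristic equation: s² + 2.7s + K_p·6.4 = 0.
So ω_n = √(6.4K_p) and 2ζω_n = 2.7, giving ζ = 2.7/(2√(6.4K_p)).
Setting ζ = 0.66: √(6.4K_p) = 2.7/(2·0.66) = 2.045, so K_p = 4.184/6.4 = 0.654.

K_p = 0.654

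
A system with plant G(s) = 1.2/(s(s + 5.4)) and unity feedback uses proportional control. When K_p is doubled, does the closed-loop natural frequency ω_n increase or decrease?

increase

ω_n = √(1.2·K_p), which grows with K_p.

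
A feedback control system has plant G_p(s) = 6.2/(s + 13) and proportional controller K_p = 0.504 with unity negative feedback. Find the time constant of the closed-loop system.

Closed-loop transfer function: T(s) = K_p·G_p(s)/(1 + K_p·G_p(s)) = 3.125/(s + 13 + 3.125) = 3.125/(s + 16.12).
Time constant τ = 1/16.12 = 0.062 s.

τ = 0.062 s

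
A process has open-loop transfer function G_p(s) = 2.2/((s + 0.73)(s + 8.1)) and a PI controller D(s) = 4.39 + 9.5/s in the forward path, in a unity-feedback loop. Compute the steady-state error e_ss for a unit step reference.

The open loop D(s)G_p(s) has a pole at the origin (type 1), so the static position error constant is infinite and e_ss = 1/(1+∞) = 0.

0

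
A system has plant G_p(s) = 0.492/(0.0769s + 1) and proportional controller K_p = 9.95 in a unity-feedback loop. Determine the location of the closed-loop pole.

Closed loop: T(s) = K_p·G_p/(1+K_p·G_p) = 4.895/(0.0769s + 1 + 4.895), with pole at s = −(1 + 4.895)/0.0769 = −76.66.

s = -76.66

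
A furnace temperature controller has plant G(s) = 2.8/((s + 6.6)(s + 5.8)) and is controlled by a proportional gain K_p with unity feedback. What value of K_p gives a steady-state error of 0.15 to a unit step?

K_p = 77.5

For a type-0 loop with proportional control, e_ss = 1/(1 + K_p·G(0)).
G(0) = 0.07315. Require 1/(1 + K_p·0.07315) = 0.15, so 1 + 0.07315·K_p = 6.667.
K_p = (6.667 − 1)/0.07315 = 77.5.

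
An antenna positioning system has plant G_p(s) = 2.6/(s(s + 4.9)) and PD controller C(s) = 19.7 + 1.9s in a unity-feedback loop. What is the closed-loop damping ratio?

Forward path: (19.7 + 1.9s)·2.6/(s(s+4.9)). The closed-loop characteristic equation is s² + (4.9 + 2.6·1.9)s + 2.6·19.7 = 0.
That is s² + 9.84s + 51.22 = 0, so ω_n = 7.157 rad/s and ζ = 9.84/(2·7.157) = 0.6875.

ζ = 0.687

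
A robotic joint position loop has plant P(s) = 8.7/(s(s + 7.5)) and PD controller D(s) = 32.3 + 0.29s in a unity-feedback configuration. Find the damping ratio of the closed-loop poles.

ζ = 0.299

Forward path: (32.3 + 0.29s)·8.7/(s(s+7.5)). The closed-loop characteristic equation is s² + (7.5 + 8.7·0.29)s + 8.7·32.3 = 0.
That is s² + 10.02s + 281 = 0, so ω_n = 16.76 rad/s and ζ = 10.02/(2·16.76) = 0.299.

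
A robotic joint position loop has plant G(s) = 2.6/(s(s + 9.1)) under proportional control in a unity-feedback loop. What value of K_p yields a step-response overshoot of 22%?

K_p = 42.2

From %OS = 100·exp(−πζ/√(1−ζ²)) = 22%, ζ = −ln(0.22)/√(π²+ln²(0.22)) = 0.4342.
Characteristic equation s² + 9.1s + 2.6K_p = 0 gives ζ = 9.1/(2√(2.6K_p)).
Setting ζ = 0.4342: √(2.6K_p) = 9.1/(2·0.4342) = 10.48, so K_p = 109.8/2.6 = 42.2.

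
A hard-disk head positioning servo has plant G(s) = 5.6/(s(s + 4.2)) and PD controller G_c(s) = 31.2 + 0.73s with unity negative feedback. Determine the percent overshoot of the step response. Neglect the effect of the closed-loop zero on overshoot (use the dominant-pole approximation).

35.4%

Forward path: (31.2 + 0.73s)·5.6/(s(s+4.2)). The closed-loop characteristic equation is s² + (4.2 + 5.6·0.73)s + 5.6·31.2 = 0.
That is s² + 8.288s + 174.7 = 0, so ω_n = 13.22 rad/s and ζ = 8.288/(2·13.22) = 0.3135.
%OS = 100·exp(−πζ/√(1−ζ²)) = 35.4%.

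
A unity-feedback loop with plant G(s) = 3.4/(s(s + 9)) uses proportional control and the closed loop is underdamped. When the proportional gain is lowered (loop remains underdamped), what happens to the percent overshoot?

decrease

ζ = 9/(2√(3.4K_p)) rises as K_p falls; higher damping means less overshoot.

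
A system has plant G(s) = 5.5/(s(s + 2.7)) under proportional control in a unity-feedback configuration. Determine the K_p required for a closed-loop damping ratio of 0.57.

K_p = 1.02

Closed-loop characteristic equation: s² + 2.7s + K_p·5.5 = 0.
So ω_n = √(5.5K_p) and 2ζω_n = 2.7, giving ζ = 2.7/(2√(5.5K_p)).
Setting ζ = 0.57: √(5.5K_p) = 2.7/(2·0.57) = 2.368, so K_p = 5.609/5.5 = 1.02.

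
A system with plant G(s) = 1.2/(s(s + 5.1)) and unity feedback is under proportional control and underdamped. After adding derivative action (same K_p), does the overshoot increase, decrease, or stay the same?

decrease

With PD the characteristic equation becomes s² + (a + K·K_d)s + K·K_p = 0; the damping term grows, ζ rises, overshoot falls.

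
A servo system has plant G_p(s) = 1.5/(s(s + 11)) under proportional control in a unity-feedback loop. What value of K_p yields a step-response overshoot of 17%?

K_p = 83.6

From %OS = 100·exp(−πζ/√(1−ζ²)) = 17%, ζ = −ln(0.17)/√(π²+ln²(0.17)) = 0.4913.
Characteristic equation s² + 11s + 1.5K_p = 0 gives ζ = 11/(2√(1.5K_p)).
Setting ζ = 0.4913: √(1.5K_p) = 11/(2·0.4913) = 11.2, so K_p = 125.3/1.5 = 83.6.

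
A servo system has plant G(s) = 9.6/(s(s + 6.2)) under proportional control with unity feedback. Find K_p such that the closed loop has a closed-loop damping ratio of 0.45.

K_p = 4.94

Closed-loop characteristic equation: s² + 6.2s + K_p·9.6 = 0.
So ω_n = √(9.6K_p) and 2ζω_n = 6.2, giving ζ = 6.2/(2√(9.6K_p)).
Setting ζ = 0.45: √(9.6K_p) = 6.2/(2·0.45) = 6.889, so K_p = 47.46/9.6 = 4.94.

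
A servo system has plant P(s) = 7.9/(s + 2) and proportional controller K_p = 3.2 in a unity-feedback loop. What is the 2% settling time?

Closed-loop transfer function: T(s) = K_p·P(s)/(1 + K_p·P(s)) = 25.28/(s + 2 + 25.28) = 25.28/(s + 27.28).
Time constant τ = 1/27.28 = 0.03666 s, so the 2% settling time is about 4τ = 0.147 s.

T_s ≈ 0.147 s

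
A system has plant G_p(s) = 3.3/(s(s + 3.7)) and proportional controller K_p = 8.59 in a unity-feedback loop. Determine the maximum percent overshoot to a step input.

From 1 + K_pG_p(s) = 0: s² + 3.7s + 28.35 = 0 ⇒ ω_n = 5.324, ζ = 0.3475.
%OS = 100·exp(−πζ/√(1−ζ²)) = 100·exp(−π·0.3475/√0.8793) = 31.2%.

31.2%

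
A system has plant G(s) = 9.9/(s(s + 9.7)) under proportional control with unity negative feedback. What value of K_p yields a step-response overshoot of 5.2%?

K_p = 5.06

From %OS = 100·exp(−πζ/√(1−ζ²)) = 5.2%, ζ = −ln(0.052)/√(π²+ln²(0.052)) = 0.6853.
Characteristic equation s² + 9.7s + 9.9K_p = 0 gives ζ = 9.7/(2√(9.9K_p)).
Setting ζ = 0.6853: √(9.9K_p) = 9.7/(2·0.6853) = 7.077, so K_p = 50.08/9.9 = 5.06.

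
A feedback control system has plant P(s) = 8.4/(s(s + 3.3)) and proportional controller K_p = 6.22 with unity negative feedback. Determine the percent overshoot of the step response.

From 1 + K_pP(s) = 0: s² + 3.3s + 52.25 = 0 ⇒ ω_n = 7.228, ζ = 0.2283.
%OS = 100·exp(−πζ/√(1−ζ²)) = 100·exp(−π·0.2283/√0.9479) = 47.9%.

47.9%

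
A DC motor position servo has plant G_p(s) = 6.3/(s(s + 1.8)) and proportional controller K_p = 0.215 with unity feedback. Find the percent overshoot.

2.17%

The closed-loop denominator s² + 1.8s + 1.355 gives ω_n = √1.355 = 1.164 and ζ = 1.8/(2ω_n) = 0.7733.
%OS = 100·exp(−πζ/√(1−ζ²)) = 100·exp(−π·0.7733/√0.402) = 2.17%.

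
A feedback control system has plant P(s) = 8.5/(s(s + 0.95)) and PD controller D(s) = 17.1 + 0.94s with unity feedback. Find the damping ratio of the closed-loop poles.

Forward path: (17.1 + 0.94s)·8.5/(s(s+0.95)). The closed-loop characteristic equation is s² + (0.95 + 8.5·0.94)s + 8.5·17.1 = 0.
That is s² + 8.94s + 145.4 = 0, so ω_n = 12.06 rad/s and ζ = 8.94/(2·12.06) = 0.3708.

ζ = 0.371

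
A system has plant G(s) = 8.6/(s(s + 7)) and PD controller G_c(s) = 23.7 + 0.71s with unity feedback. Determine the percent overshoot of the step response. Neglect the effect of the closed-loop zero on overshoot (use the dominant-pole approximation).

19.7%

Forward path: (23.7 + 0.71s)·8.6/(s(s+7)). The closed-loop characteristic equation is s² + (7 + 8.6·0.71)s + 8.6·23.7 = 0.
That is s² + 13.11s + 203.8 = 0, so ω_n = 14.28 rad/s and ζ = 13.11/(2·14.28) = 0.459.
%OS = 100·exp(−πζ/√(1−ζ²)) = 19.7%.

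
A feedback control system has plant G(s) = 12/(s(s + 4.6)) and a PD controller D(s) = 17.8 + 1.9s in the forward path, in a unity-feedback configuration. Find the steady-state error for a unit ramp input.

The loop has one pole at the origin (type 1). Velocity error constant K_v = lim_{s→0} s·D(s)G(s) = 17.8·12/4.6 = 46.43.
Steady-state error to a unit ramp: e_ss = 1/K_v = 0.0215.

0.0215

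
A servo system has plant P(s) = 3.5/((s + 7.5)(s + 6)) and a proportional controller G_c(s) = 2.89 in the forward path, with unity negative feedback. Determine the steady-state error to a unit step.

The loop is type 0. Static position error constant K_pos = G_c(0)·P(0) = 2.89·0.07778 = 0.2248.
Steady-state error to a unit step: e_ss = 1/(1+K_pos) = 1/1.225 = 0.816.

0.816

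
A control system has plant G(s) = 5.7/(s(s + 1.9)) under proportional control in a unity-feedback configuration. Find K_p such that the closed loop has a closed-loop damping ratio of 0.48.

K_p = 0.687

Closed-loop characteristic equation: s² + 1.9s + K_p·5.7 = 0.
So ω_n = √(5.7K_p) and 2ζω_n = 1.9, giving ζ = 1.9/(2√(5.7K_p)).
Setting ζ = 0.48: √(5.7K_p) = 1.9/(2·0.48) = 1.979, so K_p = 3.917/5.7 = 0.687.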